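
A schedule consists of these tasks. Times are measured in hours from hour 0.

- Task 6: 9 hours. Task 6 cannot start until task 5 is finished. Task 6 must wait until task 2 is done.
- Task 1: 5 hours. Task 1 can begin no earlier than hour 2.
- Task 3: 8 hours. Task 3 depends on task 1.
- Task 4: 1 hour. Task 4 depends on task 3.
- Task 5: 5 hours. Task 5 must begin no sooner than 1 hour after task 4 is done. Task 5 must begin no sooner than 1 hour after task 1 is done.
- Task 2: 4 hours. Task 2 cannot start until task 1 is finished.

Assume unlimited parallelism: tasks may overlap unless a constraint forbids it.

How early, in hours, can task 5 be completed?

22

Task 1 cannot begin until its own release at hour 2. It runs from hour 2 to 2 + 5 = hour 7.
Task 3 waits on task 1 (finishes hour 7), so it starts at hour 7 and finishes at 7 + 8 = hour 15.
After task 3 (finishes hour 15), task 4 can start at hour 15 and finishes at hour 16.
Task 5 cannot start until task 4 (finishes hour 16, plus 1-hour gap → hour 17); task 1 (finishes hour 7, plus 1-hour gap → hour 8). The controlling bound is hour 17, so task 5 finishes at 17 + 5 = hour 22.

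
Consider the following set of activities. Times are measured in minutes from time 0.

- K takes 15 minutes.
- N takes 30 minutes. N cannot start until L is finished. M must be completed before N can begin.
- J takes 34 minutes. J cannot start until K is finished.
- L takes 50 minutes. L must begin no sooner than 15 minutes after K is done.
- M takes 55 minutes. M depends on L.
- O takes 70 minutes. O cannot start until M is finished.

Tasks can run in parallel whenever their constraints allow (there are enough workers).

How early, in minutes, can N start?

135

K can start immediately at minute 0; it finishes at minute 15.
L waits on K (finishes minute 15, plus 15-minute gap → minute 30), so it starts at minute 30 and finishes at 30 + 50 = minute 80.
M waits on L (finishes minute 80), so it starts at minute 80 and finishes at 80 + 55 = minute 135.
N waits on L (finishes minute 80); M (finishes minute 135). The latest of these is minute 135, which is the earliest N can start.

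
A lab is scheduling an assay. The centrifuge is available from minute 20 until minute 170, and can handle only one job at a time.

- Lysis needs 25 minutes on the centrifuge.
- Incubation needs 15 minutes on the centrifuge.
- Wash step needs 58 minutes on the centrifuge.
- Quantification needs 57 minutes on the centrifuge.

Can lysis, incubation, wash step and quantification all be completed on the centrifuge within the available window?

The centrifuge window is 170 − 20 = 150 minutes.
Running back to back, the jobs need 25 + 15 + 58 + 57 = 155 minutes on the centrifuge.
Since 155 > 150, they cannot all fit.

No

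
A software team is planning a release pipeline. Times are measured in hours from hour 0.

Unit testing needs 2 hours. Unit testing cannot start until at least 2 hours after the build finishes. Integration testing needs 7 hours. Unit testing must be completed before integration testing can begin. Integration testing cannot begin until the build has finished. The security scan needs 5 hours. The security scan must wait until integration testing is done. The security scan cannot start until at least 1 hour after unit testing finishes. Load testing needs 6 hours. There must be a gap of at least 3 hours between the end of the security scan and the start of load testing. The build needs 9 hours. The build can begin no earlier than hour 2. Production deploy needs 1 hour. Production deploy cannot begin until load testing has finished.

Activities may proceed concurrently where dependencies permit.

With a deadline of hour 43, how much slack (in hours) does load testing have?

6

The build waits on its own release at hour 2, so it starts at hour 2 and finishes at 2 + 9 = hour 11.
Unit testing waits on the build (finishes hour 11, plus 2-hour gap → hour 13), so it starts at hour 13 and finishes at 13 + 2 = hour 15.
Integration testing needs all of unit testing (finishes hour 15); the build (finishes hour 11). That puts its earliest start at hour 15; it finishes at 15 + 7 = hour 22.
The security scan needs all of integration testing (finishes hour 22); unit testing (finishes hour 15, plus 1-hour gap → hour 16). That puts its earliest start at hour 22; it finishes at 22 + 5 = hour 27.
Load testing waits on the security scan (finishes hour 27, plus 3-hour gap → hour 30), so it starts at hour 30 and finishes at 30 + 6 = hour 36.

Working backward from the deadline:
Production deploy must finish by hour 43; it takes 1 hour, so it must start by 43 − 1 = hour 42.
Load testing must finish before production deploy (must start by hour 42). With a 6-hour duration, load testing must start by 42 − 6 = hour 36.
So load testing can start as early as hour 30 and as late as hour 36, giving 36 − 30 = 6 hours of slack.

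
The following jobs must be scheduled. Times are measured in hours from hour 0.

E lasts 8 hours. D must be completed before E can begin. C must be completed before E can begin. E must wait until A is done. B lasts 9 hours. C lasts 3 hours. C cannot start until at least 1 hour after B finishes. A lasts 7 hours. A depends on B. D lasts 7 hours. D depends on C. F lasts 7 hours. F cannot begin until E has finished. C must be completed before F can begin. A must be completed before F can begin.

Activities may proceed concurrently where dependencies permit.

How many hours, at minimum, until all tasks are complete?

35

Nothing blocks B, so it runs from hour 0 to hour 9.
C waits on B (finishes hour 9, plus 1-hour gap → hour 10), so it starts at hour 10 and finishes at 10 + 3 = hour 13.
After C (finishes hour 13), D can start at hour 13 and finishes at hour 20.
After B (finishes hour 9), A can start at hour 9 and finishes at hour 16.
E cannot start until D (finishes hour 20); C (finishes hour 13); A (finishes hour 16). The controlling bound is hour 20, so E finishes at 20 + 8 = hour 28.
F needs all of E (finishes hour 28); C (finishes hour 13); A (finishes hour 16). That puts its earliest start at hour 28; it finishes at 28 + 7 = hour 35.
All tasks are finished once the last one completes. Finish times: A at 16, B at 9, C at 13, D at 20, E at 28, F at 35. The latest is hour 35.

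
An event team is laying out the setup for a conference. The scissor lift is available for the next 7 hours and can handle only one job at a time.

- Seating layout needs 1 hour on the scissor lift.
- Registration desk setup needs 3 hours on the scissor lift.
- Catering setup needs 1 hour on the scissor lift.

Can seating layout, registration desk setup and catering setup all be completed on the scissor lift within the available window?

Yes

Running back to back, the jobs need 1 + 3 + 1 = 5 hours on the scissor lift.
Since 5 ≤ 7, they fit within the window.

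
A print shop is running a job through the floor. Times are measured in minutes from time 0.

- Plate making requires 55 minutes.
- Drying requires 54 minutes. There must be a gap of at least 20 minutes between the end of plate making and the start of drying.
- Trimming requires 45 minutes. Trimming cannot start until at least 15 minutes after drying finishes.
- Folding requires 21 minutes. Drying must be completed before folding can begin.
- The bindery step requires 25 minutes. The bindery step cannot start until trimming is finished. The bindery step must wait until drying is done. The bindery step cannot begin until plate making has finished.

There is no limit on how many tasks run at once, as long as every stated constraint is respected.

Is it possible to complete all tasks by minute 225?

Yes

Nothing blocks plate making, so it runs from minute 0 to minute 55.
Drying cannot begin until plate making (finishes minute 55, plus 20-minute gap → minute 75). It runs from minute 75 to 75 + 54 = minute 129.
Folding waits on drying (finishes minute 129), so it starts at minute 129 and finishes at 129 + 21 = minute 150.
After drying (finishes minute 129, plus 15-minute gap → minute 144), trimming can start at minute 144 and finishes at minute 189.
The bindery step has to wait for trimming (finishes minute 189); drying (finishes minute 129); plate making (finishes minute 55). The latest of these is minute 189, so the bindery step runs minute 189 to 189 + 25 = minute 214.
Every task is finished by minute 214, which is no later than the deadline of 225, so the schedule is feasible.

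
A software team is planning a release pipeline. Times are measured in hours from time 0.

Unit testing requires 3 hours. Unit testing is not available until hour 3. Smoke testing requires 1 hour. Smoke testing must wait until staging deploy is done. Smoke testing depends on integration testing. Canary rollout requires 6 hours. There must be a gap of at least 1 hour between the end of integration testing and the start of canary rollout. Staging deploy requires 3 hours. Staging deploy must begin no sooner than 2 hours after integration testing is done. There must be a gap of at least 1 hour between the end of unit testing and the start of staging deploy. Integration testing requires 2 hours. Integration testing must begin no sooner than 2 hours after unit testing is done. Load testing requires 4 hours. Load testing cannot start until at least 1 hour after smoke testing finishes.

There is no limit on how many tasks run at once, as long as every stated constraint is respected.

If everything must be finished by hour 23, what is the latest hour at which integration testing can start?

Load testing has no dependents, so it just needs to finish by hour 23. Starting by 23 − 4 = hour 19 achieves that.
Smoke testing feeds into load testing (must start by hour 19, minus 1-hour gap → hour 18); so smoke testing must finish by hour 18 and therefore start by hour 17.
Staging deploy has to be done before smoke testing (must start by hour 17). That means finishing by hour 17, i.e. starting by 17 − 3 = hour 14.
To finish by hour 23, canary rollout (duration 6) must start no later than hour 17.
Integration testing must finish in time for staging deploy (must start by hour 14, minus 2-hour gap → hour 12); smoke testing (must start by hour 17); canary rollout (must start by hour 17, minus 1-hour gap → hour 16). The tightest is hour 12, so integration testing must start by 12 − 2 = hour 10.

10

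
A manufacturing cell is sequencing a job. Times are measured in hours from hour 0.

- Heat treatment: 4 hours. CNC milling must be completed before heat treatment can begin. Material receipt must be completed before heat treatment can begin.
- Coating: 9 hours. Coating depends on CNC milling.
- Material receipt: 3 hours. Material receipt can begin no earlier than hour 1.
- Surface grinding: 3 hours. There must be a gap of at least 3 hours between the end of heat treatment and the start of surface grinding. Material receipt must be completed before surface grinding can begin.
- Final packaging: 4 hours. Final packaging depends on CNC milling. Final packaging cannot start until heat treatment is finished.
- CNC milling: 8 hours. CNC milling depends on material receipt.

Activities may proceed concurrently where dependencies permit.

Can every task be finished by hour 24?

After its own release at hour 1, material receipt can start at hour 1 and finishes at hour 4.
CNC milling cannot begin until material receipt (finishes hour 4). It runs from hour 4 to 4 + 8 = hour 12.
After CNC milling (finishes hour 12), coating can start at hour 12 and finishes at hour 21.
Heat treatment needs all of CNC milling (finishes hour 12); material receipt (finishes hour 4). That puts its earliest start at hour 12; it finishes at 12 + 4 = hour 16.
Final packaging has to wait for CNC milling (finishes hour 12); heat treatment (finishes hour 16). The latest of these is hour 16, so final packaging runs hour 16 to 16 + 4 = hour 20.
Surface grinding has to wait for heat treatment (finishes hour 16, plus 3-hour gap → hour 19); material receipt (finishes hour 4). The latest of these is hour 19, so surface grinding runs hour 19 to 19 + 3 = hour 22.
Every task is finished by hour 22, which is no later than the deadline of 24, so the schedule is feasible.

Yes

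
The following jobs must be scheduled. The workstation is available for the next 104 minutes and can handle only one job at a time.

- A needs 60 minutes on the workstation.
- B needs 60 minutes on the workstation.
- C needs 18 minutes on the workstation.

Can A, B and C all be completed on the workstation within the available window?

Running back to back, the jobs need 60 + 60 + 18 = 138 minutes on the workstation.
Since 138 > 104, they cannot all fit.

No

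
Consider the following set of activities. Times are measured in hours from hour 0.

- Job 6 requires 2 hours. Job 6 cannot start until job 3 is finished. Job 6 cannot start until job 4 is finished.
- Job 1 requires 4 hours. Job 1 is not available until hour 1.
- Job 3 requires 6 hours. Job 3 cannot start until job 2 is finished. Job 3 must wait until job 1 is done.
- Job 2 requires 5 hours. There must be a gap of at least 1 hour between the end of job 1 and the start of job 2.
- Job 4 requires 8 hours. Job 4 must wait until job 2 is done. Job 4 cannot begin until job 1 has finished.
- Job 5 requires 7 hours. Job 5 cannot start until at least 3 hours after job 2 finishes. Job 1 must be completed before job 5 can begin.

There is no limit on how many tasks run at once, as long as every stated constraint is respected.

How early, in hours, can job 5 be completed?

21

Job 1 cannot begin until its own release at hour 1. It runs from hour 1 to 1 + 4 = hour 5.
Job 2 cannot begin until job 1 (finishes hour 5, plus 1-hour gap → hour 6). It runs from hour 6 to 6 + 5 = hour 11.
Job 5 cannot start until job 2 (finishes hour 11, plus 3-hour gap → hour 14); job 1 (finishes hour 5). The controlling bound is hour 14, so job 5 finishes at 14 + 7 = hour 21.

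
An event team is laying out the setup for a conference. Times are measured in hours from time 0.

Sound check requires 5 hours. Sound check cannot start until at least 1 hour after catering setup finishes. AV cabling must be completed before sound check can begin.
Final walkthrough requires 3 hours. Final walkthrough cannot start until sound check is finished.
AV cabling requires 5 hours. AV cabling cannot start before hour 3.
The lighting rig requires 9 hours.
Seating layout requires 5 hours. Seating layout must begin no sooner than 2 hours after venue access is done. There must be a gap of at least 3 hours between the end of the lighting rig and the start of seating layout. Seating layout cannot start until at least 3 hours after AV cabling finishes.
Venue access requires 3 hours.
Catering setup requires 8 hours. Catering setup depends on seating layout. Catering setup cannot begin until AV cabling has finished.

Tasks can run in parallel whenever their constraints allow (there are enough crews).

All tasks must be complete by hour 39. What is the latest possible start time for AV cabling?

To finish by hour 39, final walkthrough (duration 3) must start no later than hour 36.
Sound check feeds into final walkthrough (must start by hour 36); so sound check must finish by hour 36 and therefore start by hour 31.
Catering setup must finish before sound check (must start by hour 31, minus 1-hour gap → hour 30). With an 8-hour duration, catering setup must start by 30 − 8 = hour 22.
Since catering setup (must start by hour 22) depends on it, seating layout must finish by hour 22. Backing off its 5-hour duration gives a latest start of hour 17.
For AV cabling: seating layout (must start by hour 17, minus 3-hour gap → hour 14); catering setup (must start by hour 22); sound check (must start by hour 31). The most restrictive is hour 14; with a 5-hour duration, AV cabling must start by hour 9.

9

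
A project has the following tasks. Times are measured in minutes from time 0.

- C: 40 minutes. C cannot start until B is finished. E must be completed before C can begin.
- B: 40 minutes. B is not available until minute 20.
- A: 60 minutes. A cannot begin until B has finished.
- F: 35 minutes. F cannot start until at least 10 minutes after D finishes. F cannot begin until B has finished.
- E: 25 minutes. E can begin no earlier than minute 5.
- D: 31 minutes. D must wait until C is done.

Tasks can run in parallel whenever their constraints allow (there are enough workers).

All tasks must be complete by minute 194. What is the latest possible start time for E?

53

Nothing follows F; the deadline of minute 194 is its only limit. It must start by 194 − 35 = minute 159.
D has to be done before F (must start by minute 159, minus 10-minute gap → minute 149). That means finishing by minute 149, i.e. starting by 149 − 31 = minute 118.
Since D (must start by minute 118) depends on it, C must finish by minute 118. Backing off its 40-minute duration gives a latest start of minute 78.
E feeds into C (must start by minute 78); so E must finish by minute 78 and therefore start by minute 53.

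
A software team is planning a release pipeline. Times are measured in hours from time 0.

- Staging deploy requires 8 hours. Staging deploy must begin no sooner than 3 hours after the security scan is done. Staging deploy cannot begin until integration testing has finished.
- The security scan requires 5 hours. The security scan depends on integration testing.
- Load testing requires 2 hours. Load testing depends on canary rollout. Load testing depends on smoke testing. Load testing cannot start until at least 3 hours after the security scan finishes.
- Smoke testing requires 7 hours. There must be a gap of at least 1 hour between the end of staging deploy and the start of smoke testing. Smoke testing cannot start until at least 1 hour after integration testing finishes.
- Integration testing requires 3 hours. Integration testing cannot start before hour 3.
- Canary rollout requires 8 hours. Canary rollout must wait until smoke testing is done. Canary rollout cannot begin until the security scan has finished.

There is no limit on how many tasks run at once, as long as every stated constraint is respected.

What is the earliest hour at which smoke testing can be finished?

30

Integration testing cannot begin until its own release at hour 3. It runs from hour 3 to 3 + 3 = hour 6.
After integration testing (finishes hour 6), the security scan can start at hour 6 and finishes at hour 11.
Staging deploy cannot start until the security scan (finishes hour 11, plus 3-hour gap → hour 14); integration testing (finishes hour 6). The controlling bound is hour 14, so staging deploy finishes at 14 + 8 = hour 22.
Smoke testing needs all of staging deploy (finishes hour 22, plus 1-hour gap → hour 23); integration testing (finishes hour 6, plus 1-hour gap → hour 7). That puts its earliest start at hour 23; it finishes at 23 + 7 = hour 30.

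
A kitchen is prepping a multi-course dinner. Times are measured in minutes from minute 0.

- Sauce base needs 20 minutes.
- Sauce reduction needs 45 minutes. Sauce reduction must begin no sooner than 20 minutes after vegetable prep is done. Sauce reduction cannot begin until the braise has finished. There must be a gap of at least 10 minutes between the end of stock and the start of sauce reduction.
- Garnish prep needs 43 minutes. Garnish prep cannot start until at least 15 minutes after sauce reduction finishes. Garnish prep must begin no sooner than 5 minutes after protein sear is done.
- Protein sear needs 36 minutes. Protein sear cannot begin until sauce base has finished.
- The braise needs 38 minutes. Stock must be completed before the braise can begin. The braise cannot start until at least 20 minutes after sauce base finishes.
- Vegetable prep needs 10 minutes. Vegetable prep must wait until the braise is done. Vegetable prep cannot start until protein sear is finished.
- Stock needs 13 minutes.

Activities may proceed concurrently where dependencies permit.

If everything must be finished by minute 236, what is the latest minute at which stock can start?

To finish by minute 236, garnish prep (duration 43) must start no later than minute 193.
Sauce reduction feeds into garnish prep (must start by minute 193, minus 15-minute gap → minute 178); so sauce reduction must finish by minute 178 and therefore start by minute 133.
Since sauce reduction (must start by minute 133, minus 20-minute gap → minute 113) depends on it, vegetable prep must finish by minute 113. Backing off its 10-minute duration gives a latest start of minute 103.
The braise must finish in time for vegetable prep (must start by minute 103); sauce reduction (must start by minute 133). The tightest is minute 103, so the braise must start by 103 − 38 = minute 65.
Stock must finish in time for the braise (must start by minute 65); sauce reduction (must start by minute 133, minus 10-minute gap → minute 123). The tightest is minute 65, so stock must start by 65 − 13 = minute 52.

52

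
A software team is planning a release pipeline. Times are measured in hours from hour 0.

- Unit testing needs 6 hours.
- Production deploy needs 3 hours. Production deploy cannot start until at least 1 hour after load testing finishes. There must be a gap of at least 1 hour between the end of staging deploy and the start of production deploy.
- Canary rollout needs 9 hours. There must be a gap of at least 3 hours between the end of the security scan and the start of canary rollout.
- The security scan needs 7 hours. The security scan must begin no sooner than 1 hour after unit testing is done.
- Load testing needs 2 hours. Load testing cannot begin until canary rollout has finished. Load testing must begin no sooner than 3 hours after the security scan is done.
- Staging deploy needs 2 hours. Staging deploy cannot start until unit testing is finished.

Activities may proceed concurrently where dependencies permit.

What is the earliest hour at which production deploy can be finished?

Unit testing has no prerequisites, so it starts at hour 0 and finishes at hour 6.
Staging deploy cannot begin until unit testing (finishes hour 6). It runs from hour 6 to 6 + 2 = hour 8.
The security scan waits on unit testing (finishes hour 6, plus 1-hour gap → hour 7), so it starts at hour 7 and finishes at 7 + 7 = hour 14.
After the security scan (finishes hour 14, plus 3-hour gap → hour 17), canary rollout can start at hour 17 and finishes at hour 26.
Load testing cannot start until canary rollout (finishes hour 26); the security scan (finishes hour 14, plus 3-hour gap → hour 17). The controlling bound is hour 26, so load testing finishes at 26 + 2 = hour 28.
For production deploy: load testing (finishes hour 28, plus 1-hour gap → hour 29); staging deploy (finishes hour 8, plus 1-hour gap → hour 9). Taking the maximum gives a start of hour 29, and it finishes at 29 + 3 = hour 32.

32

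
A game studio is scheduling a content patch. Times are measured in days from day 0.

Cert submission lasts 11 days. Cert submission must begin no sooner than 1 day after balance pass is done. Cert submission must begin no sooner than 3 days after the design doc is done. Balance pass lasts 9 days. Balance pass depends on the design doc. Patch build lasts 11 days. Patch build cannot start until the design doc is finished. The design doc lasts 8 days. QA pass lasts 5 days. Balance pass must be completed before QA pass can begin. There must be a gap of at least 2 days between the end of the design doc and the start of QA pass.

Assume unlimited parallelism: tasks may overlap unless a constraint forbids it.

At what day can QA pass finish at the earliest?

22

The design doc can start immediately at day 0; it finishes at day 8.
Balance pass waits on the design doc (finishes day 8), so it starts at day 8 and finishes at 8 + 9 = day 17.
For QA pass: balance pass (finishes day 17); the design doc (finishes day 8, plus 2-day gap → day 10). Taking the maximum gives a start of day 17, and it finishes at 17 + 5 = day 22.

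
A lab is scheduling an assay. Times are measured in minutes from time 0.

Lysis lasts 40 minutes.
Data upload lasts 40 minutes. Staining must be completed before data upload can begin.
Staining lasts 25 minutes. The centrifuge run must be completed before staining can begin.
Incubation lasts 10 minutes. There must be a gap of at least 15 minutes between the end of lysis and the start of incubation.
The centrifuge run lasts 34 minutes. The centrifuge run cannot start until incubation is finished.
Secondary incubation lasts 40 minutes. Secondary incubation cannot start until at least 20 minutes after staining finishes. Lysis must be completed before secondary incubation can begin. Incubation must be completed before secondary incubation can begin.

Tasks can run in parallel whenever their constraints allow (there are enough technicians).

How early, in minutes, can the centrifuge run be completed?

99

Nothing blocks lysis, so it runs from minute 0 to minute 40.
After lysis (finishes minute 40, plus 15-minute gap → minute 55), incubation can start at minute 55 and finishes at minute 65.
The centrifuge run waits on incubation (finishes minute 65), so it starts at minute 65 and finishes at 65 + 34 = minute 99.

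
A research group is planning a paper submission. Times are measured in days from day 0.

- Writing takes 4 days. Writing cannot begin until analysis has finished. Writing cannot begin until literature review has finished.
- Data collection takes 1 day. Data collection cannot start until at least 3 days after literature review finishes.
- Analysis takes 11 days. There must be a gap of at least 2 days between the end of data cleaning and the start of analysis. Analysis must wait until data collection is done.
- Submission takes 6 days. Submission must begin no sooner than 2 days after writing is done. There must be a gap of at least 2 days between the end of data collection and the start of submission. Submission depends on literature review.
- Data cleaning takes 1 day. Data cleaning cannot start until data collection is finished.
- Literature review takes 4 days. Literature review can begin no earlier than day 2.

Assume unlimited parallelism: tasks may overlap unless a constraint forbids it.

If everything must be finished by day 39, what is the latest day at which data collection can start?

Nothing follows submission; the deadline of day 39 is its only limit. It must start by 39 − 6 = day 33.
Since submission (must start by day 33, minus 2-day gap → day 31) depends on it, writing must finish by day 31. Backing off its 4-day duration gives a latest start of day 27.
Analysis has to be done before writing (must start by day 27). That means finishing by day 27, i.e. starting by 27 − 11 = day 16.
Data cleaning must finish before analysis (must start by day 16, minus 2-day gap → day 14). With a 1-day duration, data cleaning must start by 14 − 1 = day 13.
Data collection feeds data cleaning (must start by day 13); analysis (must start by day 16); submission (must start by day 33, minus 2-day gap → day 31). Taking the minimum, data collection must finish by day 13 and start by 13 − 1 = day 12.

12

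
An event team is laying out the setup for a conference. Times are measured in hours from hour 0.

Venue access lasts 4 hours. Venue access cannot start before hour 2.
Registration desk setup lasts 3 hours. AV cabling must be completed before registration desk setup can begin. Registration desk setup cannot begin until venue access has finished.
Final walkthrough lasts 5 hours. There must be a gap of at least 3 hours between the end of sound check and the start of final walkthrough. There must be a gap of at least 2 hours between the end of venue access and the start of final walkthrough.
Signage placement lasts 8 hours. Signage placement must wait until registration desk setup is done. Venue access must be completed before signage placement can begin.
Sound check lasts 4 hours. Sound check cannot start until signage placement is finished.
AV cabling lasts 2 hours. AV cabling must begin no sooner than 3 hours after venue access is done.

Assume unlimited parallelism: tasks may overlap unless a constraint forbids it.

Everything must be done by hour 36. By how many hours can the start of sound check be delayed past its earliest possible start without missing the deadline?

2

Venue access cannot begin until its own release at hour 2. It runs from hour 2 to 2 + 4 = hour 6.
AV cabling cannot begin until venue access (finishes hour 6, plus 3-hour gap → hour 9). It runs from hour 9 to 9 + 2 = hour 11.
Registration desk setup needs all of AV cabling (finishes hour 11); venue access (finishes hour 6). That puts its earliest start at hour 11; it finishes at 11 + 3 = hour 14.
Signage placement needs all of registration desk setup (finishes hour 14); venue access (finishes hour 6). That puts its earliest start at hour 14; it finishes at 14 + 8 = hour 22.
After signage placement (finishes hour 22), sound check can start at hour 22 and finishes at hour 26.

Working backward from the deadline:
Final walkthrough must finish by hour 36; it takes 5 hours, so it must start by 36 − 5 = hour 31.
Sound check feeds into final walkthrough (must start by hour 31, minus 3-hour gap → hour 28); so sound check must finish by hour 28 and therefore start by hour 24.
So sound check can start as early as hour 22 and as late as hour 24, giving 24 − 22 = 2 hours of slack.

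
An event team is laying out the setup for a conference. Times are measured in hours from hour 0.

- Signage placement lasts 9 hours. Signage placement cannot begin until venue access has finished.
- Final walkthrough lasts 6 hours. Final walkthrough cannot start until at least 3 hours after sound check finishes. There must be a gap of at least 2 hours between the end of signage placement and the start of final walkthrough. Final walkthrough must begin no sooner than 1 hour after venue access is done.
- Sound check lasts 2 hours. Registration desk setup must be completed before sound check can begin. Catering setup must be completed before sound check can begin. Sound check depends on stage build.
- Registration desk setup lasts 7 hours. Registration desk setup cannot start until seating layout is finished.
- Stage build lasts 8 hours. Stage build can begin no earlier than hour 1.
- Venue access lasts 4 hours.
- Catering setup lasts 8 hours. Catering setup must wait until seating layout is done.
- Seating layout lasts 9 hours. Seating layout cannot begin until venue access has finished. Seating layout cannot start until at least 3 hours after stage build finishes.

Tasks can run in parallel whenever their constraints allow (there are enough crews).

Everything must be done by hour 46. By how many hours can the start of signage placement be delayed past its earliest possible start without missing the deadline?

25

Venue access has no prerequisites, so it starts at hour 0 and finishes at hour 4.
Signage placement waits on venue access (finishes hour 4), so it starts at hour 4 and finishes at 4 + 9 = hour 13.

Working backward from the deadline:
Final walkthrough has no dependents, so it just needs to finish by hour 46. Starting by 46 − 6 = hour 40 achieves that.
Since final walkthrough (must start by hour 40, minus 2-hour gap → hour 38) depends on it, signage placement must finish by hour 38. Backing off its 9-hour duration gives a latest start of hour 29.
So signage placement can start as early as hour 4 and as late as hour 29, giving 29 − 4 = 25 hours of slack.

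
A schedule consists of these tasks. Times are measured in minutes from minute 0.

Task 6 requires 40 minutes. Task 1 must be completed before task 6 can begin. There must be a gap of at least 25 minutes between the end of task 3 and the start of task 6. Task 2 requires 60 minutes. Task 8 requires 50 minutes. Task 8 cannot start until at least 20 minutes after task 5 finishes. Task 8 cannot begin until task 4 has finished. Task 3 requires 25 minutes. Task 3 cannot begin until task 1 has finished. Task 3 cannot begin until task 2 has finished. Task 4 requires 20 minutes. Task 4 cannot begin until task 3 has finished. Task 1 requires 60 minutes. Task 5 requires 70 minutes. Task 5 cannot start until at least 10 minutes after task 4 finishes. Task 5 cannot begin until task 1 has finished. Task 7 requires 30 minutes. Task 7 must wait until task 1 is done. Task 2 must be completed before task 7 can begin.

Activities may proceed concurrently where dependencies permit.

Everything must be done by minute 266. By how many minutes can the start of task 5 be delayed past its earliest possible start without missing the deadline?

Task 2 can start immediately at minute 0; it finishes at minute 60.
Task 1 can start immediately at minute 0; it finishes at minute 60.
Task 3 cannot start until task 1 (finishes minute 60); task 2 (finishes minute 60). The controlling bound is minute 60, so task 3 finishes at 60 + 25 = minute 85.
Task 4 cannot begin until task 3 (finishes minute 85). It runs from minute 85 to 85 + 20 = minute 105.
For task 5: task 4 (finishes minute 105, plus 10-minute gap → minute 115); task 1 (finishes minute 60). Taking the maximum gives a start of minute 115, and it finishes at 115 + 70 = minute 185.

Working backward from the deadline:
Task 8 must finish by minute 266; it takes 50 minutes, so it must start by 266 − 50 = minute 216.
Task 5 has to be done before task 8 (must start by minute 216, minus 20-minute gap → minute 196). That means finishing by minute 196, i.e. starting by 196 − 70 = minute 126.
So task 5 can start as early as minute 115 and as late as minute 126, giving 126 − 115 = 11 minutes of slack.

11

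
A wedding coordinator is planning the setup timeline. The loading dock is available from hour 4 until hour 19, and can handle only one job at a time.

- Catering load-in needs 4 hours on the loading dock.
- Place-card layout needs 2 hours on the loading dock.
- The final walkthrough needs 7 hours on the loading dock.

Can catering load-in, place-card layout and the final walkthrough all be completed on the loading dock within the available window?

Yes

The loading dock window is 19 − 4 = 15 hours.
Running back to back, the jobs need 4 + 2 + 7 = 13 hours on the loading dock.
Since 13 ≤ 15, they fit within the window.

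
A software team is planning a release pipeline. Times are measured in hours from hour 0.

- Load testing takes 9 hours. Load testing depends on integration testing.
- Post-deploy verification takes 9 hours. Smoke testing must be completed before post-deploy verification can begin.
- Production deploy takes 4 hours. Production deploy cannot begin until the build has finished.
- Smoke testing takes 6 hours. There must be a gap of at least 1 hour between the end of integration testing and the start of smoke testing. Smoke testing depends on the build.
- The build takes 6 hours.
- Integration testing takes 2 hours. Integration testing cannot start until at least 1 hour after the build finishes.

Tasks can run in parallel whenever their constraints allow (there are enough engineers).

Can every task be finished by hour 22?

No

The build has no prerequisites, so it starts at hour 0 and finishes at hour 6.
Production deploy waits on the build (finishes hour 6), so it starts at hour 6 and finishes at 6 + 4 = hour 10.
After the build (finishes hour 6, plus 1-hour gap → hour 7), integration testing can start at hour 7 and finishes at hour 9.
After integration testing (finishes hour 9), load testing can start at hour 9 and finishes at hour 18.
For smoke testing: integration testing (finishes hour 9, plus 1-hour gap → hour 10); the build (finishes hour 6). Taking the maximum gives a start of hour 10, and it finishes at 10 + 6 = hour 16.
Post-deploy verification cannot begin until smoke testing (finishes hour 16). It runs from hour 16 to 16 + 9 = hour 25.
The earliest everything can be done is hour 25, which is after the deadline of 22, so it is not possible.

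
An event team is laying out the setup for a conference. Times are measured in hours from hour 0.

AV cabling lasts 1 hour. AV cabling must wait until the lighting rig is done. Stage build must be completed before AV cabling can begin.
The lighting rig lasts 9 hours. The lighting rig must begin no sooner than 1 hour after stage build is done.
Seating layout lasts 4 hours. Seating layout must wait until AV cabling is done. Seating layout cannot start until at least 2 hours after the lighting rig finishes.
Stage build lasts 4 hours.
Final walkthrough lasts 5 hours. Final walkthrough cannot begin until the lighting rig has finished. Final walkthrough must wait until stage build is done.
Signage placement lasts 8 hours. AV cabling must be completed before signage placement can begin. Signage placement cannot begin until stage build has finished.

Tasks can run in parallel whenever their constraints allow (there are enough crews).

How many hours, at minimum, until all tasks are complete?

Stage build has no prerequisites, so it starts at hour 0 and finishes at hour 4.
The lighting rig waits on stage build (finishes hour 4, plus 1-hour gap → hour 5), so it starts at hour 5 and finishes at 5 + 9 = hour 14.
Final walkthrough needs all of the lighting rig (finishes hour 14); stage build (finishes hour 4). That puts its earliest start at hour 14; it finishes at 14 + 5 = hour 19.
For AV cabling: the lighting rig (finishes hour 14); stage build (finishes hour 4). Taking the maximum gives a start of hour 14, and it finishes at 14 + 1 = hour 15.
For signage placement: AV cabling (finishes hour 15); stage build (finishes hour 4). Taking the maximum gives a start of hour 15, and it finishes at 15 + 8 = hour 23.
For seating layout: AV cabling (finishes hour 15); the lighting rig (finishes hour 14, plus 2-hour gap → hour 16). Taking the maximum gives a start of hour 16, and it finishes at 16 + 4 = hour 20.
All tasks are finished once the last one completes. Finish times: Stage build at 4, The lighting rig at 14, AV cabling at 15, Seating layout at 20, Signage placement at 23, Final walkthrough at 19. The latest is hour 23.

23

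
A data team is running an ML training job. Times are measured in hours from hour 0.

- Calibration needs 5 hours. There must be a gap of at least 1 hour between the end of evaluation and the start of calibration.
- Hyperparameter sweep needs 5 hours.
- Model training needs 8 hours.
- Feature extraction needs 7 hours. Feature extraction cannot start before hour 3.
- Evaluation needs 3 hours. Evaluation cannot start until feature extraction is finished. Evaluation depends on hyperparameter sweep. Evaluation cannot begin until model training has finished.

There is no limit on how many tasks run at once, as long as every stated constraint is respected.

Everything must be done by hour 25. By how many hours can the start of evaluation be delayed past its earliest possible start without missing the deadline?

Model training has no prerequisites, so it starts at hour 0 and finishes at hour 8.
Nothing blocks hyperparameter sweep, so it runs from hour 0 to hour 5.
Feature extraction waits on its own release at hour 3, so it starts at hour 3 and finishes at 3 + 7 = hour 10.
Evaluation has to wait for feature extraction (finishes hour 10); hyperparameter sweep (finishes hour 5); model training (finishes hour 8). The latest of these is hour 10, so evaluation runs hour 10 to 10 + 3 = hour 13.

Working backward from the deadline:
Nothing follows calibration; the deadline of hour 25 is its only limit. It must start by 25 − 5 = hour 20.
Evaluation has to be done before calibration (must start by hour 20, minus 1-hour gap → hour 19). That means finishing by hour 19, i.e. starting by 19 − 3 = hour 16.
So evaluation can start as early as hour 10 and as late as hour 16, giving 16 − 10 = 6 hours of slack.

6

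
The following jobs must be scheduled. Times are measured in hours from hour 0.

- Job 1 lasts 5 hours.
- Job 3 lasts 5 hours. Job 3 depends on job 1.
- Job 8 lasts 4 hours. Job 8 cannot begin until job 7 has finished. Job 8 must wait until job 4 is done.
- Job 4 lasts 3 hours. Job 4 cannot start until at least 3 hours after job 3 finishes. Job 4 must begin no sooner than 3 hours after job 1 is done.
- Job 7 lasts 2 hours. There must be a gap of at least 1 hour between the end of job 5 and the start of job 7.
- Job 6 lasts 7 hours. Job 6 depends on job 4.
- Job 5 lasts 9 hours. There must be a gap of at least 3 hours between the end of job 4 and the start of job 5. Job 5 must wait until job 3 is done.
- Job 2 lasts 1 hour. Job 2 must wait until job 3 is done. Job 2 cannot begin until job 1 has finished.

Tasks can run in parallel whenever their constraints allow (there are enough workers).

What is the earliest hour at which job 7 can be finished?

Nothing blocks job 1, so it runs from hour 0 to hour 5.
Job 3 waits on job 1 (finishes hour 5), so it starts at hour 5 and finishes at 5 + 5 = hour 10.
Job 4 cannot start until job 3 (finishes hour 10, plus 3-hour gap → hour 13); job 1 (finishes hour 5, plus 3-hour gap → hour 8). The controlling bound is hour 13, so job 4 finishes at 13 + 3 = hour 16.
Job 5 cannot start until job 4 (finishes hour 16, plus 3-hour gap → hour 19); job 3 (finishes hour 10). The controlling bound is hour 19, so job 5 finishes at 19 + 9 = hour 28.
Job 7 cannot begin until job 5 (finishes hour 28, plus 1-hour gap → hour 29). It runs from hour 29 to 29 + 2 = hour 31.

31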